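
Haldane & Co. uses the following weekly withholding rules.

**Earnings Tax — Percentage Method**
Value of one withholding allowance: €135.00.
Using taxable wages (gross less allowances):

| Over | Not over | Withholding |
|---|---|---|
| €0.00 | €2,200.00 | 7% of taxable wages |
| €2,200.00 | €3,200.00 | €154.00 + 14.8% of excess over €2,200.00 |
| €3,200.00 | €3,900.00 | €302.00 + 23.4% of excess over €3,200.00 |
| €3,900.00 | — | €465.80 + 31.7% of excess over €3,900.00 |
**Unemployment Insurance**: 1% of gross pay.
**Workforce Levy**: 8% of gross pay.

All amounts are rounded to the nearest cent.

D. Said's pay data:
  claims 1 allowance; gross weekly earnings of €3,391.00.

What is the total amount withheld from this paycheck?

Earnings Tax: taxable = €3,391.00 − 1×€135.00 = €3,256.00
  €302.00 + 23.4% × (€3,256.00 − €3,200.00) = €302.00 + 23.4% × €56.00 = €315.10
Unemployment Insurance: 1% × €3,391.00 = €33.91
Workforce Levy: 8% × €3,391.00 = €271.28
Total: €315.10 + €33.91 + €271.28 = €620.29

€620.29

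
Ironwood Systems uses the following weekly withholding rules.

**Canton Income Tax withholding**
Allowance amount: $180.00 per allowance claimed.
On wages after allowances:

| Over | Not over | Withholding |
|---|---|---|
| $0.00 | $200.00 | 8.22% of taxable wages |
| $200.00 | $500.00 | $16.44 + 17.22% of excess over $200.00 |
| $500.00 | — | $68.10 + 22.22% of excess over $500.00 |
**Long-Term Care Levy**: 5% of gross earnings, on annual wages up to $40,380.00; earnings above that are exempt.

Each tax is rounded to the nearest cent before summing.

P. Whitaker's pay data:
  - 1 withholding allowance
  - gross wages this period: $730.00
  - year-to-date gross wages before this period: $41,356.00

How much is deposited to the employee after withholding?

Canton Income Tax: taxable = $730.00 − 1×$180.00 = $550.00
  $68.10 + 22.22% × ($550.00 − $500.00) = $68.10 + 22.22% × $50.00 = $79.21
Long-Term Care Levy: YTD $41,356.00 ≥ cap $40,380.00 → $0.00
Total withheld: $79.21 + $0.00 = $79.21
Net pay: $730.00 − $79.21 = $650.79

$650.79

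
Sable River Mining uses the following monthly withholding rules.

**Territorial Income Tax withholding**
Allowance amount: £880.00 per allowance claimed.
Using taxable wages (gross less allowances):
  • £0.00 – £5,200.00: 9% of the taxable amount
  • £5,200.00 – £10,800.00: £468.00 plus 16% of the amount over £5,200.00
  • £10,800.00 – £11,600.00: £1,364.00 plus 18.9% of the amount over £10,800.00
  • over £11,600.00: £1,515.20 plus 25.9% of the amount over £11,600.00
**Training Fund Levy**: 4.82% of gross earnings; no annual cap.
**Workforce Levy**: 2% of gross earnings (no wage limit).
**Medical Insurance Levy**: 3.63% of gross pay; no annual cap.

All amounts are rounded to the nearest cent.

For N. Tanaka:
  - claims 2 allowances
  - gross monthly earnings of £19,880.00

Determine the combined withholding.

Territorial Income Tax: taxable = £19,880.00 − 2×£880.00 = £18,120.00
  £1,515.20 + 25.9% × (£18,120.00 − £11,600.00) = £1,515.20 + 25.9% × £6,520.00 = £3,203.88
Training Fund Levy: 4.82% × £19,880.00 = £958.22
Workforce Levy: 2% × £19,880.00 = £397.60
Medical Insurance Levy: 3.63% × £19,880.00 = £721.64
Total: £3,203.88 + £958.22 + £397.60 + £721.64 = £5,281.34

£5,281.34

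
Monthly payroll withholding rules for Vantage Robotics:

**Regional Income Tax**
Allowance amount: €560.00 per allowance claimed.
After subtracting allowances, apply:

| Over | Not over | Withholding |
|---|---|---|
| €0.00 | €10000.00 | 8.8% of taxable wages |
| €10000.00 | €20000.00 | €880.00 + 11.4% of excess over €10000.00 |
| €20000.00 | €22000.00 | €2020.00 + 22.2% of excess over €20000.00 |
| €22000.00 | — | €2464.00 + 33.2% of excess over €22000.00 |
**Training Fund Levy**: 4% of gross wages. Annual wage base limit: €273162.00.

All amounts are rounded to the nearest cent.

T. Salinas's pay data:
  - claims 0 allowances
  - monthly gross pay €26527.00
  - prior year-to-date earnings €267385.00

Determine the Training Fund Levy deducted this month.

€231.08

Training Fund Levy: cap €273162.00 − YTD €267385.00 = €5777.00 subject; 4% × €5777.00 = €231.08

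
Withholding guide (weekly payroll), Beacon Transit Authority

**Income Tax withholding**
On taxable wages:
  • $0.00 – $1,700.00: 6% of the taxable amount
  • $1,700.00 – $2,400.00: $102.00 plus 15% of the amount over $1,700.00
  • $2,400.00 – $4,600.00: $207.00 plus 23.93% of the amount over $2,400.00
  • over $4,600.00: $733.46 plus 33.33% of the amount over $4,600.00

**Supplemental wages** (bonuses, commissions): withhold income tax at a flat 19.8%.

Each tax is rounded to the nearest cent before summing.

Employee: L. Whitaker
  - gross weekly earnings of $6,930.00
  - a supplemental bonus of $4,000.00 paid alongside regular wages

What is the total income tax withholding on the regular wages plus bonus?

Income Tax: taxable = $6,930.00
  $733.46 + 33.33% × ($6,930.00 − $4,600.00) = $733.46 + 33.33% × $2,330.00 = $1,510.05
Supplemental (19.8% flat on bonus): 19.8% × $4,000.00 = $792.00
Total income tax: $1,510.05 + $792.00 = $2,302.05

$2,302.05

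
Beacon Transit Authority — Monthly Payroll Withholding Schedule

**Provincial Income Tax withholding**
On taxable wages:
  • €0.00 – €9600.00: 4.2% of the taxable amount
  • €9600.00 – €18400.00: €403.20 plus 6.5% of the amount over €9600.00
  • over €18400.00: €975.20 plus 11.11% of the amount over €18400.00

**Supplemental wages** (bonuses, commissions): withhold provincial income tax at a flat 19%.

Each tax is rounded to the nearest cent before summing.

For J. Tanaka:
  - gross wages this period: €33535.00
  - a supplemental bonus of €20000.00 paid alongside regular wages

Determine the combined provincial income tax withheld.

€6456.70

Provincial Income Tax: taxable = €33535.00
  €975.20 + 11.11% × (€33535.00 − €18400.00) = €975.20 + 11.11% × €15135.00 = €2656.70
Supplemental (19% flat on bonus): 19% × €20000.00 = €3800.00
Total provincial income tax: €2656.70 + €3800.00 = €6456.70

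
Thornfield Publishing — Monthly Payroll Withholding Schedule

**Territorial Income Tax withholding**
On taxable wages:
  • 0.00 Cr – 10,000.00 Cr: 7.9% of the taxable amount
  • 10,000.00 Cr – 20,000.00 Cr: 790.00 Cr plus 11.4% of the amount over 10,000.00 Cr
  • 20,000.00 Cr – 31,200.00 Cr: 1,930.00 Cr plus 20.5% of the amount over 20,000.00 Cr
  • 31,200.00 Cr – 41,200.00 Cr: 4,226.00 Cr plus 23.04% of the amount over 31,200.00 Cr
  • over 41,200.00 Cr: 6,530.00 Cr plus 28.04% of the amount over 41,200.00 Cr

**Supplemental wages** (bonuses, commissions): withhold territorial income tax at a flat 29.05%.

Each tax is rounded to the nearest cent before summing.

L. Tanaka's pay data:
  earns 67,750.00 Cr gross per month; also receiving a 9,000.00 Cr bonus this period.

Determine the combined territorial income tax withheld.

Territorial Income Tax: taxable = 67,750.00 Cr
  6,530.00 Cr + 28.04% × (67,750.00 Cr − 41,200.00 Cr) = 6,530.00 Cr + 28.04% × 26,550.00 Cr = 13,974.62 Cr
Supplemental (29.05% flat on bonus): 29.05% × 9,000.00 Cr = 2,614.50 Cr
Total territorial income tax: 13,974.62 Cr + 2,614.50 Cr = 16,589.12 Cr

16,589.12 Cr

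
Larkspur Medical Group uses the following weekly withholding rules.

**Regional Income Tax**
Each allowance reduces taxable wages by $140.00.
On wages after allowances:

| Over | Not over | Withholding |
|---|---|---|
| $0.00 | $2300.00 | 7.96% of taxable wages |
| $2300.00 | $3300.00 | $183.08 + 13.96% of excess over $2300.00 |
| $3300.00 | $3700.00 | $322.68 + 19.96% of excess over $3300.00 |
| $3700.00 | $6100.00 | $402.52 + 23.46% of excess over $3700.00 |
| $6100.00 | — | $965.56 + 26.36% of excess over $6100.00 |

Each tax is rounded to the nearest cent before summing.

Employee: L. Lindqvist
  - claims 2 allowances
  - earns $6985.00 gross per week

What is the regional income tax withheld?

$1125.04

Regional Income Tax: taxable = $6985.00 − 2×$140.00 = $6705.00
  $965.56 + 26.36% × ($6705.00 − $6100.00) = $965.56 + 26.36% × $605.00 = $1125.04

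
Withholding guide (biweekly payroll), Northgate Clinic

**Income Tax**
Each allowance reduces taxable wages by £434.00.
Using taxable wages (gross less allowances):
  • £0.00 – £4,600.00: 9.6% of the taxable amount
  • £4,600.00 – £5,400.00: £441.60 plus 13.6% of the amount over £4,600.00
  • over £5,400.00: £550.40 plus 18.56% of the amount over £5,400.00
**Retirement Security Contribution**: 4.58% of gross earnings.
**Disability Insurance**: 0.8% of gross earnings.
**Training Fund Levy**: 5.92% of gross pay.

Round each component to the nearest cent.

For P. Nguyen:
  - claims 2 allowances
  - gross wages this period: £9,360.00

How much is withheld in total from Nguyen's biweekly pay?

Income Tax: taxable = £9,360.00 − 2×£434.00 = £8,492.00
  £550.40 + 18.56% × (£8,492.00 − £5,400.00) = £550.40 + 18.56% × £3,092.00 = £1,124.28
Retirement Security Contribution: 4.58% × £9,360.00 = £428.69
Disability Insurance: 0.8% × £9,360.00 = £74.88
Training Fund Levy: 5.92% × £9,360.00 = £554.11
Total: £1,124.28 + £428.69 + £74.88 + £554.11 = £2,181.96

£2,181.96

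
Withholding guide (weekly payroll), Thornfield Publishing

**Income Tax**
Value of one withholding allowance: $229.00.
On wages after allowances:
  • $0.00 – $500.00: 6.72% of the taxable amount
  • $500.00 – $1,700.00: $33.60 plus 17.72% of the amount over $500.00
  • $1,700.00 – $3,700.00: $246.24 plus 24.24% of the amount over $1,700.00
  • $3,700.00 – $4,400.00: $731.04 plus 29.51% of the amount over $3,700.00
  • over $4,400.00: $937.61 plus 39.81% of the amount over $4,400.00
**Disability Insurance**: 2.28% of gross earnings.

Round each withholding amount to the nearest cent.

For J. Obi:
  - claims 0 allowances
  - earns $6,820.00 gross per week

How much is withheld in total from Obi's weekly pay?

$2,056.51

Income Tax: taxable = $6,820.00
  $937.61 + 39.81% × ($6,820.00 − $4,400.00) = $937.61 + 39.81% × $2,420.00 = $1,901.01
Disability Insurance: 2.28% × $6,820.00 = $155.50
Total: $1,901.01 + $155.50 = $2,056.51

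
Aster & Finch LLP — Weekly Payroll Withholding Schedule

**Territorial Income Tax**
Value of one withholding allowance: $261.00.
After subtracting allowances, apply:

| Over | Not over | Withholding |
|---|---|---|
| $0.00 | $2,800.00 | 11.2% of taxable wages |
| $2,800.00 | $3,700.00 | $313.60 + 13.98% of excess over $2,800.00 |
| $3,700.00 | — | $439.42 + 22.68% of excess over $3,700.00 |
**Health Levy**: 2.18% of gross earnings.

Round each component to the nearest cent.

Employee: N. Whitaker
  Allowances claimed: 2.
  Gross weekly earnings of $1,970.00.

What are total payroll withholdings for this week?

Territorial Income Tax: taxable = $1,970.00 − 2×$261.00 = $1,448.00
  11.2% × $1,448.00 = $162.18
Health Levy: 2.18% × $1,970.00 = $42.95
Total: $162.18 + $42.95 = $205.13

$205.13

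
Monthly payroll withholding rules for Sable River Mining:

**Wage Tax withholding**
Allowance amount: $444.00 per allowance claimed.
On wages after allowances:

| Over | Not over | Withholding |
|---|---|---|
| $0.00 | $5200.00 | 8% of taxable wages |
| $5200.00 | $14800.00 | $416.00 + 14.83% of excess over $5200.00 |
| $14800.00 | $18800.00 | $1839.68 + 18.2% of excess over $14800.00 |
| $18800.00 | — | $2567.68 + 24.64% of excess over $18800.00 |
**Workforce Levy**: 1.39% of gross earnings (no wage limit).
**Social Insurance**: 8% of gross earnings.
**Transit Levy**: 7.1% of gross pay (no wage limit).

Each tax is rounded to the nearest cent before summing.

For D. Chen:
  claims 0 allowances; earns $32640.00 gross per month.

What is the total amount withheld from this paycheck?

Wage Tax: taxable = $32640.00
  $2567.68 + 24.64% × ($32640.00 − $18800.00) = $2567.68 + 24.64% × $13840.00 = $5977.86
Workforce Levy: 1.39% × $32640.00 = $453.70
Social Insurance: 8% × $32640.00 = $2611.20
Transit Levy: 7.1% × $32640.00 = $2317.44
Total: $5977.86 + $453.70 + $2611.20 + $2317.44 = $11360.20

$11360.20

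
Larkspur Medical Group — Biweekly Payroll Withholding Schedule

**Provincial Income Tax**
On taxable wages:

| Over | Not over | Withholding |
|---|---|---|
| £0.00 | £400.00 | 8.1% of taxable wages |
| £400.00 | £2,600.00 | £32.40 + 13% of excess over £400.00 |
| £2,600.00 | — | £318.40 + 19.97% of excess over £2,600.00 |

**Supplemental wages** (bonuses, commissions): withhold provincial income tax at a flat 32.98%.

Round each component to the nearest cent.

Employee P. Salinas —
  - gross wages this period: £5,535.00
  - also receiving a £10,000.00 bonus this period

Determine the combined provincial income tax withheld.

Provincial Income Tax: taxable = £5,535.00
  £318.40 + 19.97% × (£5,535.00 − £2,600.00) = £318.40 + 19.97% × £2,935.00 = £904.52
Supplemental (32.98% flat on bonus): 32.98% × £10,000.00 = £3,298.00
Total provincial income tax: £904.52 + £3,298.00 = £4,202.52

£4,202.52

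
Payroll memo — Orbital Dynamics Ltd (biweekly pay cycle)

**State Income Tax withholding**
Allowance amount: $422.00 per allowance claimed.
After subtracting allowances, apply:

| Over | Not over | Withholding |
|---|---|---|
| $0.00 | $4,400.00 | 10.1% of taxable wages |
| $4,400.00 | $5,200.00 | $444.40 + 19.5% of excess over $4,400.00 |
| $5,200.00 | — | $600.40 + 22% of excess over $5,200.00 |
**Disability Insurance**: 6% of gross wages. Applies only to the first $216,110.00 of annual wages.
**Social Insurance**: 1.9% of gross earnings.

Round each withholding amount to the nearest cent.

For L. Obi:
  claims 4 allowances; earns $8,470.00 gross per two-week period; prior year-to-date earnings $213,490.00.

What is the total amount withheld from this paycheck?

$1,266.57

State Income Tax: taxable = $8,470.00 − 4×$422.00 = $6,782.00
  $600.40 + 22% × ($6,782.00 − $5,200.00) = $600.40 + 22% × $1,582.00 = $948.44
Disability Insurance: cap $216,110.00 − YTD $213,490.00 = $2,620.00 subject; 6% × $2,620.00 = $157.20
Social Insurance: 1.9% × $8,470.00 = $160.93
Total: $948.44 + $157.20 + $160.93 = $1,266.57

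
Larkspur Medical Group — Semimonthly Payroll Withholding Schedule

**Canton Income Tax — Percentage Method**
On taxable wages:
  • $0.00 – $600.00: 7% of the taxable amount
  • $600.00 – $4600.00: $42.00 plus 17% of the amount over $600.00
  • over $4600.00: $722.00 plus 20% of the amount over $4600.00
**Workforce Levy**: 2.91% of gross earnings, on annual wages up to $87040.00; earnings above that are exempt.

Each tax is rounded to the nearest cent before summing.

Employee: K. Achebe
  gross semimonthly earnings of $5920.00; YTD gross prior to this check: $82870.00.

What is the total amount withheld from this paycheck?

Canton Income Tax: taxable = $5920.00
  $722.00 + 20% × ($5920.00 − $4600.00) = $722.00 + 20% × $1320.00 = $986.00
Workforce Levy: cap $87040.00 − YTD $82870.00 = $4170.00 subject; 2.91% × $4170.00 = $121.35
Total: $986.00 + $121.35 = $1107.35

$1107.35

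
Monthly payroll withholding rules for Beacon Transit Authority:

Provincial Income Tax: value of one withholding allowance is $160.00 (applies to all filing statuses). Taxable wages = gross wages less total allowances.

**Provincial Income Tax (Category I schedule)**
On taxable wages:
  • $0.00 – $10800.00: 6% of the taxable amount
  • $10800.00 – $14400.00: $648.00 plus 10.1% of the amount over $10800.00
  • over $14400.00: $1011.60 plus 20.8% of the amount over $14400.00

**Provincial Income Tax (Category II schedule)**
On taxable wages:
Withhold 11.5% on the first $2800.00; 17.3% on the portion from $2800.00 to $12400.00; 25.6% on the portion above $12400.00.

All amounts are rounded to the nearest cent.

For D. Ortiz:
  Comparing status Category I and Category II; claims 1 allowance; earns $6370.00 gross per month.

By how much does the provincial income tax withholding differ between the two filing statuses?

$539.33

Provincial Income Tax (Category I): taxable = $6370.00 − 1×$160.00 = $6210.00
  6% × $6210.00 = $372.60
Provincial Income Tax (Category II): taxable = $6370.00 − 1×$160.00 = $6210.00
  $322.00 + 17.3% × ($6210.00 − $2800.00) = $322.00 + 17.3% × $3410.00 = $911.93
Difference: |$372.60 − $911.93| = $539.33 (higher under Category II)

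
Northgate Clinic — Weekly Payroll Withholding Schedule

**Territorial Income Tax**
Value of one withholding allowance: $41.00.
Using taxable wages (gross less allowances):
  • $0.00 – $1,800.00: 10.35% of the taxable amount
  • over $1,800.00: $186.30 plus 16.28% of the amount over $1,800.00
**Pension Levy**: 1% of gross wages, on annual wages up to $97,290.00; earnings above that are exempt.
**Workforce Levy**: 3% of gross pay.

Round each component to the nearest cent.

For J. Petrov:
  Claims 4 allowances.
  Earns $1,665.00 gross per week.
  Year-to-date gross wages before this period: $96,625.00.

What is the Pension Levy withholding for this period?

Pension Levy: cap $97,290.00 − YTD $96,625.00 = $665.00 subject; 1% × $665.00 = $6.65

$6.65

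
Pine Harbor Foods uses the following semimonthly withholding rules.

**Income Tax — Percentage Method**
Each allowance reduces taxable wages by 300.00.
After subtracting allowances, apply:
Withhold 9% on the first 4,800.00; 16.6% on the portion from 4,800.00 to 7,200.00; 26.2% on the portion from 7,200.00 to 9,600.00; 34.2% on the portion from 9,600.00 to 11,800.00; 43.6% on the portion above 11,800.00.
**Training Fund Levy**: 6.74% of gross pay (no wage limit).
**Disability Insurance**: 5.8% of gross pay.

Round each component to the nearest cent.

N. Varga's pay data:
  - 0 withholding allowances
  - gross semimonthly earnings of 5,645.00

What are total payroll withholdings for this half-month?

Income Tax: taxable = 5,645.00
  432.00 + 16.6% × (5,645.00 − 4,800.00) = 432.00 + 16.6% × 845.00 = 572.27
Training Fund Levy: 6.74% × 5,645.00 = 380.47
Disability Insurance: 5.8% × 5,645.00 = 327.41
Total: 572.27 + 380.47 + 327.41 = 1,280.15

1,280.15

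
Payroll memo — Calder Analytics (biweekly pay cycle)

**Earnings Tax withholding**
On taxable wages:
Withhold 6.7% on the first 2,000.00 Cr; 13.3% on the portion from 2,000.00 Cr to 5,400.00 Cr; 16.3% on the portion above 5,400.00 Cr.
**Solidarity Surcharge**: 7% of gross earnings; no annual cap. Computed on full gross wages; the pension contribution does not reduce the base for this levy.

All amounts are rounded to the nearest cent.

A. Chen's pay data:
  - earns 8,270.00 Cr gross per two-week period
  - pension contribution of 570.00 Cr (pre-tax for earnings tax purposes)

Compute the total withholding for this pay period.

Earnings Tax: taxable = 8,270.00 Cr − 570.00 Cr = 7,700.00 Cr
  586.20 Cr + 16.3% × (7,700.00 Cr − 5,400.00 Cr) = 586.20 Cr + 16.3% × 2,300.00 Cr = 961.10 Cr
Solidarity Surcharge: 7% × 8,270.00 Cr = 578.90 Cr
Total: 961.10 Cr + 578.90 Cr = 1,540.00 Cr

1,540.00 Cr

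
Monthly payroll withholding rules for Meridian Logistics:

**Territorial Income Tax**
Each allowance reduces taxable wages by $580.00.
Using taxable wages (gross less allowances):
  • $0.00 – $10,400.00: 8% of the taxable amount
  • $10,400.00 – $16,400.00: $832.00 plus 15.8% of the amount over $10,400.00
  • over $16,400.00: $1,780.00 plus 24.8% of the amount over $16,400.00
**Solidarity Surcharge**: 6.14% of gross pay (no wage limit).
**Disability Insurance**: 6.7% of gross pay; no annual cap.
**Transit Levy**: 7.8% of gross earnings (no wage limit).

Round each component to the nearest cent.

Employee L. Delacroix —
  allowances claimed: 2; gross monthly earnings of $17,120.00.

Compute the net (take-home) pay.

$11,875.95

Territorial Income Tax: taxable = $17,120.00 − 2×$580.00 = $15,960.00
  $832.00 + 15.8% × ($15,960.00 − $10,400.00) = $832.00 + 15.8% × $5,560.00 = $1,710.48
Solidarity Surcharge: 6.14% × $17,120.00 = $1,051.17
Disability Insurance: 6.7% × $17,120.00 = $1,147.04
Transit Levy: 7.8% × $17,120.00 = $1,335.36
Total withheld: $1,710.48 + $1,051.17 + $1,147.04 + $1,335.36 = $5,244.05
Net pay: $17,120.00 − $5,244.05 = $11,875.95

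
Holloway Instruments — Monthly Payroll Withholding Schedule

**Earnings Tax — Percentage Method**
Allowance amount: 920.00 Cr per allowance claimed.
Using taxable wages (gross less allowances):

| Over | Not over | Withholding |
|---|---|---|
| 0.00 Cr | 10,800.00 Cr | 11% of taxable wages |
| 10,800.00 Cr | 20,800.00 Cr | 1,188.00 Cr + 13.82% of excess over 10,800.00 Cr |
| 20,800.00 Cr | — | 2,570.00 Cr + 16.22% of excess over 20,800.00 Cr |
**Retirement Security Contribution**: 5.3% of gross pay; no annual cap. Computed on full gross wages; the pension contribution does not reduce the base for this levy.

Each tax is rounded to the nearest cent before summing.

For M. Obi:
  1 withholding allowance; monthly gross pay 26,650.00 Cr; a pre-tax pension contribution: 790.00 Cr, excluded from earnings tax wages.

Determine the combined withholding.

4,653.96 Cr

Earnings Tax: taxable = 26,650.00 Cr − 790.00 Cr − 1×920.00 Cr = 24,940.00 Cr
  2,570.00 Cr + 16.22% × (24,940.00 Cr − 20,800.00 Cr) = 2,570.00 Cr + 16.22% × 4,140.00 Cr = 3,241.51 Cr
Retirement Security Contribution: 5.3% × 26,650.00 Cr = 1,412.45 Cr
Total: 3,241.51 Cr + 1,412.45 Cr = 4,653.96 Cr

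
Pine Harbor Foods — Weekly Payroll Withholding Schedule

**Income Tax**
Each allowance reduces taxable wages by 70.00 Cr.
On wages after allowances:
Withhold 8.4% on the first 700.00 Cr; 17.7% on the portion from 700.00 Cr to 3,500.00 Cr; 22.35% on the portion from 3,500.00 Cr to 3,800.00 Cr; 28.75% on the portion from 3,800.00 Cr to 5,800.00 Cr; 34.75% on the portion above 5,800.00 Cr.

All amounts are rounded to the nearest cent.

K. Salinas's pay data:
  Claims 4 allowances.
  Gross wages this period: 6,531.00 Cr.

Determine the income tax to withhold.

Income Tax: taxable = 6,531.00 Cr − 4×70.00 Cr = 6,251.00 Cr
  1,196.45 Cr + 34.75% × (6,251.00 Cr − 5,800.00 Cr) = 1,196.45 Cr + 34.75% × 451.00 Cr = 1,353.17 Cr

1,353.17 Cr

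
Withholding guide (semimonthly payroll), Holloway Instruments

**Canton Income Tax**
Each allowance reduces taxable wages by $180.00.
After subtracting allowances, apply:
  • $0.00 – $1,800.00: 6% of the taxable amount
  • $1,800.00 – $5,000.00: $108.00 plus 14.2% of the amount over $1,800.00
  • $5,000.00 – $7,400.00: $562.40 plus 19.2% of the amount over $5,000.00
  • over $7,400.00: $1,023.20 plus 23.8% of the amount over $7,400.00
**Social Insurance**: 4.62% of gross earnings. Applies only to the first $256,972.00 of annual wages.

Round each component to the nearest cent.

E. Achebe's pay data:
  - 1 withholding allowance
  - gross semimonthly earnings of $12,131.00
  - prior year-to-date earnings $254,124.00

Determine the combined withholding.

$2,237.92

Canton Income Tax: taxable = $12,131.00 − 1×$180.00 = $11,951.00
  $1,023.20 + 23.8% × ($11,951.00 − $7,400.00) = $1,023.20 + 23.8% × $4,551.00 = $2,106.34
Social Insurance: cap $256,972.00 − YTD $254,124.00 = $2,848.00 subject; 4.62% × $2,848.00 = $131.58
Total: $2,106.34 + $131.58 = $2,237.92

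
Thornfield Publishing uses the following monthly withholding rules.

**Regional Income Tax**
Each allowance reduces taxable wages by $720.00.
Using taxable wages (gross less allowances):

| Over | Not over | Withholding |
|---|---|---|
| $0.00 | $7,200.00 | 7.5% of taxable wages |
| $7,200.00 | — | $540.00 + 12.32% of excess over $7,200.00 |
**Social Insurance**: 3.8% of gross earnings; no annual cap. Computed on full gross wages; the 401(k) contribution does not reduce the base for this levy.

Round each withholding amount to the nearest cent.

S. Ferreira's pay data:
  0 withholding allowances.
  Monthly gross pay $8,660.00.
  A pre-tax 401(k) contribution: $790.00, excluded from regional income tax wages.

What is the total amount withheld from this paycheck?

Regional Income Tax: taxable = $8,660.00 − $790.00 = $7,870.00
  $540.00 + 12.32% × ($7,870.00 − $7,200.00) = $540.00 + 12.32% × $670.00 = $622.54
Social Insurance: 3.8% × $8,660.00 = $329.08
Total: $622.54 + $329.08 = $951.62

$951.62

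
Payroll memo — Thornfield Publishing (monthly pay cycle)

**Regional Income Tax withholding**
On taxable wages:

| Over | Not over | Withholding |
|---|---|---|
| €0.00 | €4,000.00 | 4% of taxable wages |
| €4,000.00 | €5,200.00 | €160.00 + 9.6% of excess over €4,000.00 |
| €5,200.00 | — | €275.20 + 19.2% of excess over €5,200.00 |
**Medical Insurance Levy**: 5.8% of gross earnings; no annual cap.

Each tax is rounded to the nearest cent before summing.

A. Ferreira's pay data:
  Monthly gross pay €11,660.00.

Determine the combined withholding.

€2,191.80

Regional Income Tax: taxable = €11,660.00
  €275.20 + 19.2% × (€11,660.00 − €5,200.00) = €275.20 + 19.2% × €6,460.00 = €1,515.52
Medical Insurance Levy: 5.8% × €11,660.00 = €676.28
Total: €1,515.52 + €676.28 = €2,191.80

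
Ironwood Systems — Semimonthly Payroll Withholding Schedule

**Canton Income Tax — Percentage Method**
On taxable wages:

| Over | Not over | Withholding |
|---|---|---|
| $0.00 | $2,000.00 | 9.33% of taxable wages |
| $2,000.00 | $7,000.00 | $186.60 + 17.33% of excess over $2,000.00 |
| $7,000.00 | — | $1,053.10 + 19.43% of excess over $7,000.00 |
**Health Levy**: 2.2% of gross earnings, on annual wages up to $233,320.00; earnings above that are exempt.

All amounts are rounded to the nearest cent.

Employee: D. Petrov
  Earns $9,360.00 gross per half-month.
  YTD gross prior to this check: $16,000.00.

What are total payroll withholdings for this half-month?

$1,717.57

Canton Income Tax: taxable = $9,360.00
  $1,053.10 + 19.43% × ($9,360.00 − $7,000.00) = $1,053.10 + 19.43% × $2,360.00 = $1,511.65
Health Levy: 2.2% × $9,360.00 = $205.92
Total: $1,511.65 + $205.92 = $1,717.57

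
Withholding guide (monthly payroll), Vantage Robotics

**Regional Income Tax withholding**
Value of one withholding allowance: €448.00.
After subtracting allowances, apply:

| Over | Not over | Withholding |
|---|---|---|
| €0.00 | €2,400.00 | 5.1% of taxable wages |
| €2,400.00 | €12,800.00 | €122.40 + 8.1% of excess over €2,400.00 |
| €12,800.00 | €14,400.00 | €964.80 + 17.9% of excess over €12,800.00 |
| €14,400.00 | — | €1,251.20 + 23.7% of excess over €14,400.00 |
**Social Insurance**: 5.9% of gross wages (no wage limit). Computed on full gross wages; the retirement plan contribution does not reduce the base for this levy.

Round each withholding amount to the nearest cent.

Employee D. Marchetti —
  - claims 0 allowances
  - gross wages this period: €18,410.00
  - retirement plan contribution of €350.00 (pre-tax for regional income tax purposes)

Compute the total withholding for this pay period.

€3,204.81

Regional Income Tax: taxable = €18,410.00 − €350.00 = €18,060.00
  €1,251.20 + 23.7% × (€18,060.00 − €14,400.00) = €1,251.20 + 23.7% × €3,660.00 = €2,118.62
Social Insurance: 5.9% × €18,410.00 = €1,086.19
Total: €2,118.62 + €1,086.19 = €3,204.81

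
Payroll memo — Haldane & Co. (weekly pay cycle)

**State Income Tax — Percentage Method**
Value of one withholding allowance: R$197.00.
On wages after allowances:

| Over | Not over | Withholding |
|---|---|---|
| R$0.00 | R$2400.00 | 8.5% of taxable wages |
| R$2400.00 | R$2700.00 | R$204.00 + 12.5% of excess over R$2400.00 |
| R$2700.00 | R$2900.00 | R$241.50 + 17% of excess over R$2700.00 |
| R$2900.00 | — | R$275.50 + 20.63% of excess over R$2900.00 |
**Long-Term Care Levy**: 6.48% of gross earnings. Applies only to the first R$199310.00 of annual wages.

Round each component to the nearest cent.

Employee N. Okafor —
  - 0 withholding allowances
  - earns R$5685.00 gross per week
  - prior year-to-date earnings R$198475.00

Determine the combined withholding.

R$904.16

State Income Tax: taxable = R$5685.00
  R$275.50 + 20.63% × (R$5685.00 − R$2900.00) = R$275.50 + 20.63% × R$2785.00 = R$850.05
Long-Term Care Levy: cap R$199310.00 − YTD R$198475.00 = R$835.00 subject; 6.48% × R$835.00 = R$54.11
Total: R$850.05 + R$54.11 = R$904.16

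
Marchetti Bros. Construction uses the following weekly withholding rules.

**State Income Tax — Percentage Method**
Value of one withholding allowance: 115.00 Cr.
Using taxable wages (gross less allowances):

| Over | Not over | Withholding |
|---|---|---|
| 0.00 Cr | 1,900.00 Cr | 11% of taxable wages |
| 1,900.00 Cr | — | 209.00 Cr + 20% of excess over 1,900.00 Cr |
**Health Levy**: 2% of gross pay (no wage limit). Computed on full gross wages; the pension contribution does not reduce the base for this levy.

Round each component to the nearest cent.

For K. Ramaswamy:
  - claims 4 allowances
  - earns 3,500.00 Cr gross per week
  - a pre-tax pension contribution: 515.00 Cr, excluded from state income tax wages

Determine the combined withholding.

State Income Tax: taxable = 3,500.00 Cr − 515.00 Cr − 4×115.00 Cr = 2,525.00 Cr
  209.00 Cr + 20% × (2,525.00 Cr − 1,900.00 Cr) = 209.00 Cr + 20% × 625.00 Cr = 334.00 Cr
Health Levy: 2% × 3,500.00 Cr = 70.00 Cr
Total: 334.00 Cr + 70.00 Cr = 404.00 Cr

404.00 Cr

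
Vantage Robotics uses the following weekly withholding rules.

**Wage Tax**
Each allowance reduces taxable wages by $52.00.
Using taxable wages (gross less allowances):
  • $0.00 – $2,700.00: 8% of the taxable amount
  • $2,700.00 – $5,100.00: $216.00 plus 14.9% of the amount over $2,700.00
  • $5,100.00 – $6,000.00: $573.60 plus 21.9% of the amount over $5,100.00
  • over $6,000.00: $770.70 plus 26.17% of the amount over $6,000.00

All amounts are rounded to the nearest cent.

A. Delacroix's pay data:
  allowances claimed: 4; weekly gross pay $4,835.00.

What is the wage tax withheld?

$503.12

Wage Tax: taxable = $4,835.00 − 4×$52.00 = $4,627.00
  $216.00 + 14.9% × ($4,627.00 − $2,700.00) = $216.00 + 14.9% × $1,927.00 = $503.12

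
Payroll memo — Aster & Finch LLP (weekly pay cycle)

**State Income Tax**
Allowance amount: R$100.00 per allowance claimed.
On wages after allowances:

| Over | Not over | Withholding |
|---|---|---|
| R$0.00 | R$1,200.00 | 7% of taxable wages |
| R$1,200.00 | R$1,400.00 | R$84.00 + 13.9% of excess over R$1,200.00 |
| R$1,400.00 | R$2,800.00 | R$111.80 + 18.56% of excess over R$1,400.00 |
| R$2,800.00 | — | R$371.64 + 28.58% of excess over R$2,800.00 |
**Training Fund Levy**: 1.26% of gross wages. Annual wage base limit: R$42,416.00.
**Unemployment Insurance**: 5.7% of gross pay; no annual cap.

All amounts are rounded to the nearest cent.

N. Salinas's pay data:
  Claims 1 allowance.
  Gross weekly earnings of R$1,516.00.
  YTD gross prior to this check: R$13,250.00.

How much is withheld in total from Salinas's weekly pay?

State Income Tax: taxable = R$1,516.00 − 1×R$100.00 = R$1,416.00
  R$111.80 + 18.56% × (R$1,416.00 − R$1,400.00) = R$111.80 + 18.56% × R$16.00 = R$114.77
Training Fund Levy: 1.26% × R$1,516.00 = R$19.10
Unemployment Insurance: 5.7% × R$1,516.00 = R$86.41
Total: R$114.77 + R$19.10 + R$86.41 = R$220.28

R$220.28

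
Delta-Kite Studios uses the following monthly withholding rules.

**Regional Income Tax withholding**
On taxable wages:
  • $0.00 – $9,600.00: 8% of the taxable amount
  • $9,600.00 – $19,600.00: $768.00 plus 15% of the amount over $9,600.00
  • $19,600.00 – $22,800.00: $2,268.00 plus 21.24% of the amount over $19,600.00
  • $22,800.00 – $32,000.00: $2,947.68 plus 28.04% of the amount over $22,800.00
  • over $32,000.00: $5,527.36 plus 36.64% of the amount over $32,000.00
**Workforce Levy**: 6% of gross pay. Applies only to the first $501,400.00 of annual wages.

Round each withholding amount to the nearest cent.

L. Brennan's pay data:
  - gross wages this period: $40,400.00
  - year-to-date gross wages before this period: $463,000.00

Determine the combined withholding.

Regional Income Tax: taxable = $40,400.00
  $5,527.36 + 36.64% × ($40,400.00 − $32,000.00) = $5,527.36 + 36.64% × $8,400.00 = $8,605.12
Workforce Levy: cap $501,400.00 − YTD $463,000.00 = $38,400.00 subject; 6% × $38,400.00 = $2,304.00
Total: $8,605.12 + $2,304.00 = $10,909.12

$10,909.12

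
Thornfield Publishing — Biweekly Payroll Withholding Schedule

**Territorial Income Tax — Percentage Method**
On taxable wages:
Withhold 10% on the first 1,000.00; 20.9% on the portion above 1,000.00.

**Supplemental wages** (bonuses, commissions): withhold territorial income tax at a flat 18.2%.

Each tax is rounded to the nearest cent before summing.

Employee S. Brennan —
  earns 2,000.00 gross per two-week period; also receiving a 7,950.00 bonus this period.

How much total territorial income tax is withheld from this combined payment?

Territorial Income Tax: taxable = 2,000.00
  100.00 + 20.9% × (2,000.00 − 1,000.00) = 100.00 + 20.9% × 1,000.00 = 309.00
Supplemental (18.2% flat on bonus): 18.2% × 7,950.00 = 1,446.90
Total territorial income tax: 309.00 + 1,446.90 = 1,755.90

1,755.90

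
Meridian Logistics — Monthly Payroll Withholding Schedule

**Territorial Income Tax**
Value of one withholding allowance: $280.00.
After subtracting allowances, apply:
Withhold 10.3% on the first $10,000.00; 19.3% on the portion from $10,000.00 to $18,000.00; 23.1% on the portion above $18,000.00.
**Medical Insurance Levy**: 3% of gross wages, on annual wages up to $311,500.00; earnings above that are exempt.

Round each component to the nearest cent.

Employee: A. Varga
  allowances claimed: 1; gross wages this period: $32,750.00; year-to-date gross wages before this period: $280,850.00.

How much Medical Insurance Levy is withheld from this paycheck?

$919.50

Medical Insurance Levy: cap $311,500.00 − YTD $280,850.00 = $30,650.00 subject; 3% × $30,650.00 = $919.50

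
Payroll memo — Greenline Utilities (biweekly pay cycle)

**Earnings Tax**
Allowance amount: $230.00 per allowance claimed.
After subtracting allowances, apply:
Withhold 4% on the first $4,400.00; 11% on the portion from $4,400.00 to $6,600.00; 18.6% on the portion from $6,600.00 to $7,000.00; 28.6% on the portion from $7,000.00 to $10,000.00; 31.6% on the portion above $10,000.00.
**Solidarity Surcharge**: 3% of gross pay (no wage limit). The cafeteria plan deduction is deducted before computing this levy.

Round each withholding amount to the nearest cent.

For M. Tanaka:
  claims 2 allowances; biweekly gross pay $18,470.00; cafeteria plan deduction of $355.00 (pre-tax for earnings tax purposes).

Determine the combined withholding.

$4,312.83

Earnings Tax: taxable = $18,470.00 − $355.00 − 2×$230.00 = $17,655.00
  $1,350.40 + 31.6% × ($17,655.00 − $10,000.00) = $1,350.40 + 31.6% × $7,655.00 = $3,769.38
Solidarity Surcharge: 3% × $18,115.00 = $543.45
Total: $3,769.38 + $543.45 = $4,312.83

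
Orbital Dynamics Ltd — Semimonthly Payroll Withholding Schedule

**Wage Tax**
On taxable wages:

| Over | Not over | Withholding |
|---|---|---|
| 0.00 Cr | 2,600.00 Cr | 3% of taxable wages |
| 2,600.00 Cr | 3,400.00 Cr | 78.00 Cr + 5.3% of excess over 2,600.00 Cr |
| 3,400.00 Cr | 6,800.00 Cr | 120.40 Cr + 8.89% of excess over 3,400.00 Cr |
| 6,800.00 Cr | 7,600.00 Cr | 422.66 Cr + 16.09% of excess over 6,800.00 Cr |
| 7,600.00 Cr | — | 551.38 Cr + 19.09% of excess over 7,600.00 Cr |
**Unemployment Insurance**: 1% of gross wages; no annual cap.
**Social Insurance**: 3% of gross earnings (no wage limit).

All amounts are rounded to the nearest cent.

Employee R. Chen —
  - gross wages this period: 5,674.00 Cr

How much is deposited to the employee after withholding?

5,124.48 Cr

Wage Tax: taxable = 5,674.00 Cr
  120.40 Cr + 8.89% × (5,674.00 Cr − 3,400.00 Cr) = 120.40 Cr + 8.89% × 2,274.00 Cr = 322.56 Cr
Unemployment Insurance: 1% × 5,674.00 Cr = 56.74 Cr
Social Insurance: 3% × 5,674.00 Cr = 170.22 Cr
Total withheld: 322.56 Cr + 56.74 Cr + 170.22 Cr = 549.52 Cr
Net pay: 5,674.00 Cr − 549.52 Cr = 5,124.48 Cr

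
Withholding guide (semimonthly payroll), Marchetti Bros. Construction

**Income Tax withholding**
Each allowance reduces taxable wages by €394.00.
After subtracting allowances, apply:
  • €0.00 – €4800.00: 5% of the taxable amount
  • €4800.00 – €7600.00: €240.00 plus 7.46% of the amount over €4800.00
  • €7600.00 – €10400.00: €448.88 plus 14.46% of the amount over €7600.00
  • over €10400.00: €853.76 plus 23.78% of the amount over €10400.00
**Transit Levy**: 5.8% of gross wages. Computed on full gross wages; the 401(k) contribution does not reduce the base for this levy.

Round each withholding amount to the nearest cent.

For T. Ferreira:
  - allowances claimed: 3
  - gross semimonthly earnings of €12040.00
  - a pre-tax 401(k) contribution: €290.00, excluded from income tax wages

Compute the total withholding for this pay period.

Income Tax: taxable = €12040.00 − €290.00 − 3×€394.00 = €10568.00
  €853.76 + 23.78% × (€10568.00 − €10400.00) = €853.76 + 23.78% × €168.00 = €893.71
Transit Levy: 5.8% × €12040.00 = €698.32
Total: €893.71 + €698.32 = €1592.03

€1592.03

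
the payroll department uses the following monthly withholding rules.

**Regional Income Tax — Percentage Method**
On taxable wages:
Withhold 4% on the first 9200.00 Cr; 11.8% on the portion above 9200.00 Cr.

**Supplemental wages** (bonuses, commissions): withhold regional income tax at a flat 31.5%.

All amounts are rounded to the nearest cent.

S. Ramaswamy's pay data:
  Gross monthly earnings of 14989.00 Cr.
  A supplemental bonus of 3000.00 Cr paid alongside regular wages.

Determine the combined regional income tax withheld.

1996.10 Cr

Regional Income Tax: taxable = 14989.00 Cr
  368.00 Cr + 11.8% × (14989.00 Cr − 9200.00 Cr) = 368.00 Cr + 11.8% × 5789.00 Cr = 1051.10 Cr
Supplemental (31.5% flat on bonus): 31.5% × 3000.00 Cr = 945.00 Cr
Total regional income tax: 1051.10 Cr + 945.00 Cr = 1996.10 Cr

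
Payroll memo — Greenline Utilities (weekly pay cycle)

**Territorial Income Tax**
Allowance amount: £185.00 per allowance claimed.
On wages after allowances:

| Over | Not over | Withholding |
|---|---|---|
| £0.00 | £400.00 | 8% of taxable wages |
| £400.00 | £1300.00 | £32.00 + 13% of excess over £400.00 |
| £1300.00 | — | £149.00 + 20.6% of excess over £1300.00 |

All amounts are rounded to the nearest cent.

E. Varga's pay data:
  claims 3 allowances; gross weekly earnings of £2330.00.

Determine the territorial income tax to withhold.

Territorial Income Tax: taxable = £2330.00 − 3×£185.00 = £1775.00
  £149.00 + 20.6% × (£1775.00 − £1300.00) = £149.00 + 20.6% × £475.00 = £246.85

£246.85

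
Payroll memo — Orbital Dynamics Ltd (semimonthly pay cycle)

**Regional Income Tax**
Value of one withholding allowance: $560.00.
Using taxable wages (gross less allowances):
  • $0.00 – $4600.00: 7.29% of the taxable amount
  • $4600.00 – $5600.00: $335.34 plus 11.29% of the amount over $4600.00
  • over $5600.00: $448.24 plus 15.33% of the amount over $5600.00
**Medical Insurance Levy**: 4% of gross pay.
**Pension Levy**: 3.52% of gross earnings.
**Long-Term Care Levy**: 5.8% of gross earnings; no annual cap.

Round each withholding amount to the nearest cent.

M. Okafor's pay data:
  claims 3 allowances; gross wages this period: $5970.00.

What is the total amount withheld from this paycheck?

$1107.94

Regional Income Tax: taxable = $5970.00 − 3×$560.00 = $4290.00
  7.29% × $4290.00 = $312.74
Medical Insurance Levy: 4% × $5970.00 = $238.80
Pension Levy: 3.52% × $5970.00 = $210.14
Long-Term Care Levy: 5.8% × $5970.00 = $346.26
Total: $312.74 + $238.80 + $210.14 + $346.26 = $1107.94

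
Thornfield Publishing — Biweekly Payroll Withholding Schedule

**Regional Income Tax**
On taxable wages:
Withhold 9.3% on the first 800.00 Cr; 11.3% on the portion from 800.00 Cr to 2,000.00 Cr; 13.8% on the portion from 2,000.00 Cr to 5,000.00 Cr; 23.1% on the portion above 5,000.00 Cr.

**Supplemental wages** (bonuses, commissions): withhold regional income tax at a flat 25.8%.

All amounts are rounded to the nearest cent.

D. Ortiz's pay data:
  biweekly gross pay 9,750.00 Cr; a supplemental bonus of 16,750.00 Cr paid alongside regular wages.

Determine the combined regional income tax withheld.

6,042.75 Cr

Regional Income Tax: taxable = 9,750.00 Cr
  624.00 Cr + 23.1% × (9,750.00 Cr − 5,000.00 Cr) = 624.00 Cr + 23.1% × 4,750.00 Cr = 1,721.25 Cr
Supplemental (25.8% flat on bonus): 25.8% × 16,750.00 Cr = 4,321.50 Cr
Total regional income tax: 1,721.25 Cr + 4,321.50 Cr = 6,042.75 Cr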